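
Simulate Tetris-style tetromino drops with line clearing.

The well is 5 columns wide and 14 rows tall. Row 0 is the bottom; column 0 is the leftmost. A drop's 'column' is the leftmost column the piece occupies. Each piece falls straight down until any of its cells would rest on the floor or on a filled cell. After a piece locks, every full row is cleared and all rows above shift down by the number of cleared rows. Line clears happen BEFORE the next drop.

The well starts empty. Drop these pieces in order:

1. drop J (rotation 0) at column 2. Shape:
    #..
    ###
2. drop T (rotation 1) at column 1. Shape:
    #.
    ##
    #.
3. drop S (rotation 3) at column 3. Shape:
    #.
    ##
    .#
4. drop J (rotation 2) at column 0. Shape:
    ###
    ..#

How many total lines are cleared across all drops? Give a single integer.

Answer: 0

Derivation:
Drop 1: J rot0 at col 2 lands with bottom-row=0; cleared 0 line(s) (total 0); column heights now [0 0 2 1 1], max=2
Drop 2: T rot1 at col 1 lands with bottom-row=1; cleared 0 line(s) (total 0); column heights now [0 4 3 1 1], max=4
Drop 3: S rot3 at col 3 lands with bottom-row=1; cleared 0 line(s) (total 0); column heights now [0 4 3 4 3], max=4
Drop 4: J rot2 at col 0 lands with bottom-row=3; cleared 0 line(s) (total 0); column heights now [5 5 5 4 3], max=5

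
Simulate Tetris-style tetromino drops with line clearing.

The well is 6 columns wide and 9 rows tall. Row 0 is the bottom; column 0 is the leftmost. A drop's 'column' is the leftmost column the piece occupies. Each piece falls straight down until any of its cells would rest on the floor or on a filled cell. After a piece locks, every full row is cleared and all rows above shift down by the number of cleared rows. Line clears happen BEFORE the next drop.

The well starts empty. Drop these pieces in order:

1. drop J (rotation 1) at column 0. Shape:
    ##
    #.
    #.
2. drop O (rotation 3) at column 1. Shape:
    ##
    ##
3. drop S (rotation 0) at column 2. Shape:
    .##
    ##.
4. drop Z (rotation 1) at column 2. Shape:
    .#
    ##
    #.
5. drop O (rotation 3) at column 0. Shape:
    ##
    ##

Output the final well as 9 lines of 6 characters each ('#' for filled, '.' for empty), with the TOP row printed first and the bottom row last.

Answer: ...#..
..##..
#####.
####..
.##...
.##...
##....
#.....
#.....

Derivation:
Drop 1: J rot1 at col 0 lands with bottom-row=0; cleared 0 line(s) (total 0); column heights now [3 3 0 0 0 0], max=3
Drop 2: O rot3 at col 1 lands with bottom-row=3; cleared 0 line(s) (total 0); column heights now [3 5 5 0 0 0], max=5
Drop 3: S rot0 at col 2 lands with bottom-row=5; cleared 0 line(s) (total 0); column heights now [3 5 6 7 7 0], max=7
Drop 4: Z rot1 at col 2 lands with bottom-row=6; cleared 0 line(s) (total 0); column heights now [3 5 8 9 7 0], max=9
Drop 5: O rot3 at col 0 lands with bottom-row=5; cleared 0 line(s) (total 0); column heights now [7 7 8 9 7 0], max=9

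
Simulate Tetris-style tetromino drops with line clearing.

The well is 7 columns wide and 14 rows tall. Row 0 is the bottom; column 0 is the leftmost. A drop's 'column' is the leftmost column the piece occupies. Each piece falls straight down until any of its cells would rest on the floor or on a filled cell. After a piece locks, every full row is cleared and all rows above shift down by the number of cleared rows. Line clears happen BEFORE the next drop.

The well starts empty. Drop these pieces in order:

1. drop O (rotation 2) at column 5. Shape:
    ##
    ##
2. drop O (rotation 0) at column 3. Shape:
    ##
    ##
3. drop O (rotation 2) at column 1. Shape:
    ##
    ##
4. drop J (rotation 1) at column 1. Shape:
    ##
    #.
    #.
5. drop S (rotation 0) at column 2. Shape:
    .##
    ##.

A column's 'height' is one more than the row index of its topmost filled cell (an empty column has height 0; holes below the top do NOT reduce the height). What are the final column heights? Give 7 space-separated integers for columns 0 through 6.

Answer: 0 5 6 7 7 2 2

Derivation:
Drop 1: O rot2 at col 5 lands with bottom-row=0; cleared 0 line(s) (total 0); column heights now [0 0 0 0 0 2 2], max=2
Drop 2: O rot0 at col 3 lands with bottom-row=0; cleared 0 line(s) (total 0); column heights now [0 0 0 2 2 2 2], max=2
Drop 3: O rot2 at col 1 lands with bottom-row=0; cleared 0 line(s) (total 0); column heights now [0 2 2 2 2 2 2], max=2
Drop 4: J rot1 at col 1 lands with bottom-row=2; cleared 0 line(s) (total 0); column heights now [0 5 5 2 2 2 2], max=5
Drop 5: S rot0 at col 2 lands with bottom-row=5; cleared 0 line(s) (total 0); column heights now [0 5 6 7 7 2 2], max=7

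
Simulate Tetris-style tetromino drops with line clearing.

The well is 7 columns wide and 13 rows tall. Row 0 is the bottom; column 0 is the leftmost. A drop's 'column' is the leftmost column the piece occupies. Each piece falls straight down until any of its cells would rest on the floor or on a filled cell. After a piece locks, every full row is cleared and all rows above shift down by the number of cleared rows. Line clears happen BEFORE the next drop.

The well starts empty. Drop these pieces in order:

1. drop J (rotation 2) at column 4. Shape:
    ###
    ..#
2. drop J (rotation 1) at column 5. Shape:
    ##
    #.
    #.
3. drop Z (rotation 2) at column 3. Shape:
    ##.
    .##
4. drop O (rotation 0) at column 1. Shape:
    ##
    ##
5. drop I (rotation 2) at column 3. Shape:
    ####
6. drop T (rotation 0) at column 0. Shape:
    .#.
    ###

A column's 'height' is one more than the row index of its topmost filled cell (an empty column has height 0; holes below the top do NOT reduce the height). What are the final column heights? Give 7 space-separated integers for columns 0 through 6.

Drop 1: J rot2 at col 4 lands with bottom-row=0; cleared 0 line(s) (total 0); column heights now [0 0 0 0 2 2 2], max=2
Drop 2: J rot1 at col 5 lands with bottom-row=2; cleared 0 line(s) (total 0); column heights now [0 0 0 0 2 5 5], max=5
Drop 3: Z rot2 at col 3 lands with bottom-row=5; cleared 0 line(s) (total 0); column heights now [0 0 0 7 7 6 5], max=7
Drop 4: O rot0 at col 1 lands with bottom-row=0; cleared 0 line(s) (total 0); column heights now [0 2 2 7 7 6 5], max=7
Drop 5: I rot2 at col 3 lands with bottom-row=7; cleared 0 line(s) (total 0); column heights now [0 2 2 8 8 8 8], max=8
Drop 6: T rot0 at col 0 lands with bottom-row=2; cleared 0 line(s) (total 0); column heights now [3 4 3 8 8 8 8], max=8

Answer: 3 4 3 8 8 8 8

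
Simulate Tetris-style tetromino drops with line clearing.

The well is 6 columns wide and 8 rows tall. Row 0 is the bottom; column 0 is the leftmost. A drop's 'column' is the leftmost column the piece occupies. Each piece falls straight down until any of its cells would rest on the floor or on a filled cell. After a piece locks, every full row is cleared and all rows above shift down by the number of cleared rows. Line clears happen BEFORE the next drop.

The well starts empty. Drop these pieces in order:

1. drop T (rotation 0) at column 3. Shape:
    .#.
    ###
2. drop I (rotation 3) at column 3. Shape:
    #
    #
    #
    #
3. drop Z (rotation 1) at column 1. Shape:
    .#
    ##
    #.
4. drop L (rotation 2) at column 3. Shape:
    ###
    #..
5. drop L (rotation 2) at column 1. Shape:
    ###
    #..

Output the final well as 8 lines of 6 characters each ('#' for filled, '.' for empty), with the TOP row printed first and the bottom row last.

Drop 1: T rot0 at col 3 lands with bottom-row=0; cleared 0 line(s) (total 0); column heights now [0 0 0 1 2 1], max=2
Drop 2: I rot3 at col 3 lands with bottom-row=1; cleared 0 line(s) (total 0); column heights now [0 0 0 5 2 1], max=5
Drop 3: Z rot1 at col 1 lands with bottom-row=0; cleared 0 line(s) (total 0); column heights now [0 2 3 5 2 1], max=5
Drop 4: L rot2 at col 3 lands with bottom-row=5; cleared 0 line(s) (total 0); column heights now [0 2 3 7 7 7], max=7
Drop 5: L rot2 at col 1 lands with bottom-row=6; cleared 0 line(s) (total 0); column heights now [0 8 8 8 7 7], max=8

Answer: .###..
.#.###
...#..
...#..
...#..
..##..
.####.
.#.###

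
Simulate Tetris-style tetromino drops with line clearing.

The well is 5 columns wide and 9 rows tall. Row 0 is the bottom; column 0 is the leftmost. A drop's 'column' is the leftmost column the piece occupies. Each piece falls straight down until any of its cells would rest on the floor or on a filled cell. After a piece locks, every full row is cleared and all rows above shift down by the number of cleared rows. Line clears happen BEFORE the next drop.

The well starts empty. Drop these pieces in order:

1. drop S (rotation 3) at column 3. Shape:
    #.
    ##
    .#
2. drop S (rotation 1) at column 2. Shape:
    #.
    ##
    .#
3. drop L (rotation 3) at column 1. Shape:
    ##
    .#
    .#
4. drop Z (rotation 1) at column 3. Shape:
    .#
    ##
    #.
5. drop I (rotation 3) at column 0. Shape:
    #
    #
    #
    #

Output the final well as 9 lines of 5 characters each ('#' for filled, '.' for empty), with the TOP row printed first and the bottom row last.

Answer: .##..
..#.#
..###
..##.
..##.
#..#.
#..#.
#..##
#...#

Derivation:
Drop 1: S rot3 at col 3 lands with bottom-row=0; cleared 0 line(s) (total 0); column heights now [0 0 0 3 2], max=3
Drop 2: S rot1 at col 2 lands with bottom-row=3; cleared 0 line(s) (total 0); column heights now [0 0 6 5 2], max=6
Drop 3: L rot3 at col 1 lands with bottom-row=6; cleared 0 line(s) (total 0); column heights now [0 9 9 5 2], max=9
Drop 4: Z rot1 at col 3 lands with bottom-row=5; cleared 0 line(s) (total 0); column heights now [0 9 9 7 8], max=9
Drop 5: I rot3 at col 0 lands with bottom-row=0; cleared 0 line(s) (total 0); column heights now [4 9 9 7 8], max=9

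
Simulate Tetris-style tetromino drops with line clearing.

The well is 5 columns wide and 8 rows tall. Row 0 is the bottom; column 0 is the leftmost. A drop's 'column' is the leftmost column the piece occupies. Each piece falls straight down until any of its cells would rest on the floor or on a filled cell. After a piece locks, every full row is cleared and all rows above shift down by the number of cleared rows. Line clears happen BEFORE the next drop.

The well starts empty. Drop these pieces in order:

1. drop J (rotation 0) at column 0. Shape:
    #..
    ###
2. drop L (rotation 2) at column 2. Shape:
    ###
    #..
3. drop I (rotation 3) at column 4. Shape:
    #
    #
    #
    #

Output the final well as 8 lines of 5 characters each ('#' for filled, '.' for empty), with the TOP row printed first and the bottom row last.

Drop 1: J rot0 at col 0 lands with bottom-row=0; cleared 0 line(s) (total 0); column heights now [2 1 1 0 0], max=2
Drop 2: L rot2 at col 2 lands with bottom-row=1; cleared 0 line(s) (total 0); column heights now [2 1 3 3 3], max=3
Drop 3: I rot3 at col 4 lands with bottom-row=3; cleared 0 line(s) (total 0); column heights now [2 1 3 3 7], max=7

Answer: .....
....#
....#
....#
....#
..###
#.#..
###..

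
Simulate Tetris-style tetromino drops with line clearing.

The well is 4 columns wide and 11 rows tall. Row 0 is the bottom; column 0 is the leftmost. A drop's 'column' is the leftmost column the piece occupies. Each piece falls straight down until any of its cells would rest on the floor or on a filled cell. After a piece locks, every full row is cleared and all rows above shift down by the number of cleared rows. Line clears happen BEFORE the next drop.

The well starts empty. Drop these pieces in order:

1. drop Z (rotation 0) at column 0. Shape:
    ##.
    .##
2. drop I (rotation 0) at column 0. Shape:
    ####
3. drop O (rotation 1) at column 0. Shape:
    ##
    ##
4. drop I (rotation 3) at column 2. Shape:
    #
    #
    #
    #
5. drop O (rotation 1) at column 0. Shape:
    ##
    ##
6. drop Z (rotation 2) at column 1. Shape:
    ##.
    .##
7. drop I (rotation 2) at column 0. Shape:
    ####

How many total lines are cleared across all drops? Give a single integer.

Answer: 3

Derivation:
Drop 1: Z rot0 at col 0 lands with bottom-row=0; cleared 0 line(s) (total 0); column heights now [2 2 1 0], max=2
Drop 2: I rot0 at col 0 lands with bottom-row=2; cleared 1 line(s) (total 1); column heights now [2 2 1 0], max=2
Drop 3: O rot1 at col 0 lands with bottom-row=2; cleared 0 line(s) (total 1); column heights now [4 4 1 0], max=4
Drop 4: I rot3 at col 2 lands with bottom-row=1; cleared 0 line(s) (total 1); column heights now [4 4 5 0], max=5
Drop 5: O rot1 at col 0 lands with bottom-row=4; cleared 0 line(s) (total 1); column heights now [6 6 5 0], max=6
Drop 6: Z rot2 at col 1 lands with bottom-row=5; cleared 1 line(s) (total 2); column heights now [5 6 6 0], max=6
Drop 7: I rot2 at col 0 lands with bottom-row=6; cleared 1 line(s) (total 3); column heights now [5 6 6 0], max=6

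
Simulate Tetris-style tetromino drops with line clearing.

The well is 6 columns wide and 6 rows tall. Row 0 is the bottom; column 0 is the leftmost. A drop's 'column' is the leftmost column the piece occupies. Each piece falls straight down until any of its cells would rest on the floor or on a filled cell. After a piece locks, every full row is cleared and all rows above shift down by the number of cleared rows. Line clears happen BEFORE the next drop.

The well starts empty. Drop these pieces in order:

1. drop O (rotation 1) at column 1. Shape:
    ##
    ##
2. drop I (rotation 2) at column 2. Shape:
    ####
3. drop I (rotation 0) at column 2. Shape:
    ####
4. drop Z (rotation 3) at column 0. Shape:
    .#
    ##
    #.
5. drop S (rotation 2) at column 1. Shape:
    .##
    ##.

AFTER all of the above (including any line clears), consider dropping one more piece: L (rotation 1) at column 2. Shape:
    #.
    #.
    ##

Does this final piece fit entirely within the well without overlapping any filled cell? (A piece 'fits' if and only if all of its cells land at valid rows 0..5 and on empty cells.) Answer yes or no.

Drop 1: O rot1 at col 1 lands with bottom-row=0; cleared 0 line(s) (total 0); column heights now [0 2 2 0 0 0], max=2
Drop 2: I rot2 at col 2 lands with bottom-row=2; cleared 0 line(s) (total 0); column heights now [0 2 3 3 3 3], max=3
Drop 3: I rot0 at col 2 lands with bottom-row=3; cleared 0 line(s) (total 0); column heights now [0 2 4 4 4 4], max=4
Drop 4: Z rot3 at col 0 lands with bottom-row=1; cleared 1 line(s) (total 1); column heights now [2 3 3 3 3 3], max=3
Drop 5: S rot2 at col 1 lands with bottom-row=3; cleared 0 line(s) (total 1); column heights now [2 4 5 5 3 3], max=5
Test piece L rot1 at col 2 (width 2): heights before test = [2 4 5 5 3 3]; fits = False

Answer: no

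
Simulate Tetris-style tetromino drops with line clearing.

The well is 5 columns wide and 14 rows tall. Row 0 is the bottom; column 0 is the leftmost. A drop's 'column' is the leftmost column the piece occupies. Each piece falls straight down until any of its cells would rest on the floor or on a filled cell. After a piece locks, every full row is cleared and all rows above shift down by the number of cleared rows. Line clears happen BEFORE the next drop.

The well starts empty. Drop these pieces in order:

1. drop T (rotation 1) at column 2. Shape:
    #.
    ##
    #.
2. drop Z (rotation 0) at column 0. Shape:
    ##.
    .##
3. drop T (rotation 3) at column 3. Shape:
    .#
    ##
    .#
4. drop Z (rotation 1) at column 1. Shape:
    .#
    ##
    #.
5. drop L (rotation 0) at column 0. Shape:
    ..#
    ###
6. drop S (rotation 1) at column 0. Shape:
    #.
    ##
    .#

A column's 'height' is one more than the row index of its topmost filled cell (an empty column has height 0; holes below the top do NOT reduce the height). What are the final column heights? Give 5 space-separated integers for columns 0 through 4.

Drop 1: T rot1 at col 2 lands with bottom-row=0; cleared 0 line(s) (total 0); column heights now [0 0 3 2 0], max=3
Drop 2: Z rot0 at col 0 lands with bottom-row=3; cleared 0 line(s) (total 0); column heights now [5 5 4 2 0], max=5
Drop 3: T rot3 at col 3 lands with bottom-row=1; cleared 0 line(s) (total 0); column heights now [5 5 4 3 4], max=5
Drop 4: Z rot1 at col 1 lands with bottom-row=5; cleared 0 line(s) (total 0); column heights now [5 7 8 3 4], max=8
Drop 5: L rot0 at col 0 lands with bottom-row=8; cleared 0 line(s) (total 0); column heights now [9 9 10 3 4], max=10
Drop 6: S rot1 at col 0 lands with bottom-row=9; cleared 0 line(s) (total 0); column heights now [12 11 10 3 4], max=12

Answer: 12 11 10 3 4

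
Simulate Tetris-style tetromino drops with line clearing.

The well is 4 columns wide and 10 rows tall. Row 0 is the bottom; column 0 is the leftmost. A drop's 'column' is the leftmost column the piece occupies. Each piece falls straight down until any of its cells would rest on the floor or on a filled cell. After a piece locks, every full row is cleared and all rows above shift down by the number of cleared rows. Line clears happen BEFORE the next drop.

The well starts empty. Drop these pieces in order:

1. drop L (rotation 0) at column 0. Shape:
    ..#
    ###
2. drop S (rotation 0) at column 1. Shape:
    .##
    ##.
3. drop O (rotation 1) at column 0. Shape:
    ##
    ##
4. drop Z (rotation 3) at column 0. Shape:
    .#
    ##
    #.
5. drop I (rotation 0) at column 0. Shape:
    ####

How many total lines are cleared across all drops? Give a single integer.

Drop 1: L rot0 at col 0 lands with bottom-row=0; cleared 0 line(s) (total 0); column heights now [1 1 2 0], max=2
Drop 2: S rot0 at col 1 lands with bottom-row=2; cleared 0 line(s) (total 0); column heights now [1 3 4 4], max=4
Drop 3: O rot1 at col 0 lands with bottom-row=3; cleared 1 line(s) (total 1); column heights now [4 4 3 0], max=4
Drop 4: Z rot3 at col 0 lands with bottom-row=4; cleared 0 line(s) (total 1); column heights now [6 7 3 0], max=7
Drop 5: I rot0 at col 0 lands with bottom-row=7; cleared 1 line(s) (total 2); column heights now [6 7 3 0], max=7

Answer: 2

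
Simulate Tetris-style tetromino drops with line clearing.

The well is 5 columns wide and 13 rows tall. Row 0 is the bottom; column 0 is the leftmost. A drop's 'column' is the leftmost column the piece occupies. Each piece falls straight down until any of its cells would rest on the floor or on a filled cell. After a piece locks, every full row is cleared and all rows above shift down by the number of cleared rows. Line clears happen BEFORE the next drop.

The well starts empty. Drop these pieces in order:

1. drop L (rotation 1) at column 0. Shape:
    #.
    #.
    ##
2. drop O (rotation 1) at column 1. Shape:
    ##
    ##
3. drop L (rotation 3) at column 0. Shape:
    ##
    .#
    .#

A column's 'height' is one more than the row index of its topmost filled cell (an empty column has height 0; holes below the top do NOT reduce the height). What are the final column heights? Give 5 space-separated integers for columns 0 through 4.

Drop 1: L rot1 at col 0 lands with bottom-row=0; cleared 0 line(s) (total 0); column heights now [3 1 0 0 0], max=3
Drop 2: O rot1 at col 1 lands with bottom-row=1; cleared 0 line(s) (total 0); column heights now [3 3 3 0 0], max=3
Drop 3: L rot3 at col 0 lands with bottom-row=3; cleared 0 line(s) (total 0); column heights now [6 6 3 0 0], max=6

Answer: 6 6 3 0 0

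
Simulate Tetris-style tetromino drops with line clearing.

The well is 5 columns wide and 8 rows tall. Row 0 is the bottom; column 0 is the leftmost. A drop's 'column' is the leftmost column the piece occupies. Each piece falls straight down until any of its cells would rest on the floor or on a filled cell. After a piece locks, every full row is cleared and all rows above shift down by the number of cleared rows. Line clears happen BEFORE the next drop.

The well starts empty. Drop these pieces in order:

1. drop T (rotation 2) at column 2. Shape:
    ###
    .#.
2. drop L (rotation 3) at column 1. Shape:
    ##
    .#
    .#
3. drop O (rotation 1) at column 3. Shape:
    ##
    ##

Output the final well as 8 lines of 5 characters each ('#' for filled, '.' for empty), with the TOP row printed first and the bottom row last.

Drop 1: T rot2 at col 2 lands with bottom-row=0; cleared 0 line(s) (total 0); column heights now [0 0 2 2 2], max=2
Drop 2: L rot3 at col 1 lands with bottom-row=2; cleared 0 line(s) (total 0); column heights now [0 5 5 2 2], max=5
Drop 3: O rot1 at col 3 lands with bottom-row=2; cleared 0 line(s) (total 0); column heights now [0 5 5 4 4], max=5

Answer: .....
.....
.....
.##..
..###
..###
..###
...#.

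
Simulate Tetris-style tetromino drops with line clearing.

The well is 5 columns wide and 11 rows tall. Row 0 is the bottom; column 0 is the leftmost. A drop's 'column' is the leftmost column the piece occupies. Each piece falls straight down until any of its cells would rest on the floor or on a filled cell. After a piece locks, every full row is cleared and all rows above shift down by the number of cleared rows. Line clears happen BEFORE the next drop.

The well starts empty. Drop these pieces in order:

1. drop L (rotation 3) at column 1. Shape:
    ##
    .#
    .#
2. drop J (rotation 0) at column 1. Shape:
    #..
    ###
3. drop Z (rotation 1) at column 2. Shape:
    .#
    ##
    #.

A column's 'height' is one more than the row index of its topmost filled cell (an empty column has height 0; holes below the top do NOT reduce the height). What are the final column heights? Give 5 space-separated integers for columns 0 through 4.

Answer: 0 5 6 7 0

Derivation:
Drop 1: L rot3 at col 1 lands with bottom-row=0; cleared 0 line(s) (total 0); column heights now [0 3 3 0 0], max=3
Drop 2: J rot0 at col 1 lands with bottom-row=3; cleared 0 line(s) (total 0); column heights now [0 5 4 4 0], max=5
Drop 3: Z rot1 at col 2 lands with bottom-row=4; cleared 0 line(s) (total 0); column heights now [0 5 6 7 0], max=7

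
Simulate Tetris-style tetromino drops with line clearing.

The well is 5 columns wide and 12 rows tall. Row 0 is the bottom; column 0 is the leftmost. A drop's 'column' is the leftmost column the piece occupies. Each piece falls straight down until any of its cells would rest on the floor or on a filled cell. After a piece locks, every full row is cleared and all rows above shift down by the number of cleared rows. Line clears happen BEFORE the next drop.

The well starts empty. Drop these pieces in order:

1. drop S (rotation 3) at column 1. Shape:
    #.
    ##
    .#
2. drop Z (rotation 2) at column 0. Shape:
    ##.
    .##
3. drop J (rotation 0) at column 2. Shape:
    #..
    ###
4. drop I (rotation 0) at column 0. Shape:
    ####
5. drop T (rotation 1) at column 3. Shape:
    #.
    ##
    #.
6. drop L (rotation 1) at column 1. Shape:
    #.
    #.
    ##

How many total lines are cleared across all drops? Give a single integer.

Drop 1: S rot3 at col 1 lands with bottom-row=0; cleared 0 line(s) (total 0); column heights now [0 3 2 0 0], max=3
Drop 2: Z rot2 at col 0 lands with bottom-row=3; cleared 0 line(s) (total 0); column heights now [5 5 4 0 0], max=5
Drop 3: J rot0 at col 2 lands with bottom-row=4; cleared 1 line(s) (total 1); column heights now [0 4 5 0 0], max=5
Drop 4: I rot0 at col 0 lands with bottom-row=5; cleared 0 line(s) (total 1); column heights now [6 6 6 6 0], max=6
Drop 5: T rot1 at col 3 lands with bottom-row=6; cleared 0 line(s) (total 1); column heights now [6 6 6 9 8], max=9
Drop 6: L rot1 at col 1 lands with bottom-row=6; cleared 0 line(s) (total 1); column heights now [6 9 7 9 8], max=9

Answer: 1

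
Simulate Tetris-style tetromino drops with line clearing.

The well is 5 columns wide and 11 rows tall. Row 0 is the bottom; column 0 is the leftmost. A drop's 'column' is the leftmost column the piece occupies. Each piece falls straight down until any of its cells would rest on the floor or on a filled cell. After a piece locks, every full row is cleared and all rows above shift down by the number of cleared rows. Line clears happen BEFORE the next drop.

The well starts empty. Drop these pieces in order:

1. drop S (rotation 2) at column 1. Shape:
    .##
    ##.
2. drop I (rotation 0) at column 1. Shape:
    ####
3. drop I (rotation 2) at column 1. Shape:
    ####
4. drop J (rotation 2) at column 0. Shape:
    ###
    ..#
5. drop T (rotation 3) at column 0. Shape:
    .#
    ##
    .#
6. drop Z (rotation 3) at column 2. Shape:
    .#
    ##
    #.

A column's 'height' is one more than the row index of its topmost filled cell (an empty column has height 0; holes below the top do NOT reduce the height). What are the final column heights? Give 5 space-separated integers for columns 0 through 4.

Answer: 8 9 8 9 4

Derivation:
Drop 1: S rot2 at col 1 lands with bottom-row=0; cleared 0 line(s) (total 0); column heights now [0 1 2 2 0], max=2
Drop 2: I rot0 at col 1 lands with bottom-row=2; cleared 0 line(s) (total 0); column heights now [0 3 3 3 3], max=3
Drop 3: I rot2 at col 1 lands with bottom-row=3; cleared 0 line(s) (total 0); column heights now [0 4 4 4 4], max=4
Drop 4: J rot2 at col 0 lands with bottom-row=4; cleared 0 line(s) (total 0); column heights now [6 6 6 4 4], max=6
Drop 5: T rot3 at col 0 lands with bottom-row=6; cleared 0 line(s) (total 0); column heights now [8 9 6 4 4], max=9
Drop 6: Z rot3 at col 2 lands with bottom-row=6; cleared 0 line(s) (total 0); column heights now [8 9 8 9 4], max=9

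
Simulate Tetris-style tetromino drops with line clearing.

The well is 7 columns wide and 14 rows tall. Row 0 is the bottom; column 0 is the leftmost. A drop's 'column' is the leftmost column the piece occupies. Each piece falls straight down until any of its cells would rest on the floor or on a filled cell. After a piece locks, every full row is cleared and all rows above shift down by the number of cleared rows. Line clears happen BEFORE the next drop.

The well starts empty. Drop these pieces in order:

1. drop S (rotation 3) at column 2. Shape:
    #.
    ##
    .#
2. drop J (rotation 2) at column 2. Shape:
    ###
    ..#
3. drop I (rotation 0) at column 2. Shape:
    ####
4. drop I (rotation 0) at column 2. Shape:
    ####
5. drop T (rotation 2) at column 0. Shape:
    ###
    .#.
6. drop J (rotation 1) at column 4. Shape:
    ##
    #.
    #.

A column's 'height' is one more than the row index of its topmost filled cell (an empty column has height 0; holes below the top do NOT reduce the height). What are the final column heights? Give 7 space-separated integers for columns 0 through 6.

Drop 1: S rot3 at col 2 lands with bottom-row=0; cleared 0 line(s) (total 0); column heights now [0 0 3 2 0 0 0], max=3
Drop 2: J rot2 at col 2 lands with bottom-row=2; cleared 0 line(s) (total 0); column heights now [0 0 4 4 4 0 0], max=4
Drop 3: I rot0 at col 2 lands with bottom-row=4; cleared 0 line(s) (total 0); column heights now [0 0 5 5 5 5 0], max=5
Drop 4: I rot0 at col 2 lands with bottom-row=5; cleared 0 line(s) (total 0); column heights now [0 0 6 6 6 6 0], max=6
Drop 5: T rot2 at col 0 lands with bottom-row=5; cleared 0 line(s) (total 0); column heights now [7 7 7 6 6 6 0], max=7
Drop 6: J rot1 at col 4 lands with bottom-row=6; cleared 0 line(s) (total 0); column heights now [7 7 7 6 9 9 0], max=9

Answer: 7 7 7 6 9 9 0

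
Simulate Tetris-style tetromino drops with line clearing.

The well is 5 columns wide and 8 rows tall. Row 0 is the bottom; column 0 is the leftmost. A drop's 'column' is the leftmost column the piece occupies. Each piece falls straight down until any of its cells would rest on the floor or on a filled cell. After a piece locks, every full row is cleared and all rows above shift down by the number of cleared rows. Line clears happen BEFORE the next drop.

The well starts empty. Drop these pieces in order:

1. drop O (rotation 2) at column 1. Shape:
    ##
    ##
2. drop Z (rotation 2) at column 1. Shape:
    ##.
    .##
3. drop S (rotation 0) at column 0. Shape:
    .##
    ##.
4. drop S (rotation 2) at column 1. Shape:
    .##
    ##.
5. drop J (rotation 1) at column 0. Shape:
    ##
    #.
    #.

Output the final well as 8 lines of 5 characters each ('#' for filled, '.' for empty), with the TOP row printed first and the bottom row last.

Drop 1: O rot2 at col 1 lands with bottom-row=0; cleared 0 line(s) (total 0); column heights now [0 2 2 0 0], max=2
Drop 2: Z rot2 at col 1 lands with bottom-row=2; cleared 0 line(s) (total 0); column heights now [0 4 4 3 0], max=4
Drop 3: S rot0 at col 0 lands with bottom-row=4; cleared 0 line(s) (total 0); column heights now [5 6 6 3 0], max=6
Drop 4: S rot2 at col 1 lands with bottom-row=6; cleared 0 line(s) (total 0); column heights now [5 7 8 8 0], max=8
Drop 5: J rot1 at col 0 lands with bottom-row=5; cleared 0 line(s) (total 0); column heights now [8 8 8 8 0], max=8

Answer: ####.
###..
###..
##...
.##..
..##.
.##..
.##..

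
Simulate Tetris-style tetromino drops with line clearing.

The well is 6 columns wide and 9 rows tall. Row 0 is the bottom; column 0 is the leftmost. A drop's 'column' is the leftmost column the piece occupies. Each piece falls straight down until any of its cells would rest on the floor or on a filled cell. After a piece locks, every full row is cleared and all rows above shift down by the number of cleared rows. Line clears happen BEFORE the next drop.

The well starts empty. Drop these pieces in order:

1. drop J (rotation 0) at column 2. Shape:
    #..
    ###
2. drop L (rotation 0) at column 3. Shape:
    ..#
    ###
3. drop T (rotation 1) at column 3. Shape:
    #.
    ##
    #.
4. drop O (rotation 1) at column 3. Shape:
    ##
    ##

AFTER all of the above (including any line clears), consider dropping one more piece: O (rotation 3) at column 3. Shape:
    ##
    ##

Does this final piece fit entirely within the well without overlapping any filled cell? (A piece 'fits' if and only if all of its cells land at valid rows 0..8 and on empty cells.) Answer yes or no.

Answer: yes

Derivation:
Drop 1: J rot0 at col 2 lands with bottom-row=0; cleared 0 line(s) (total 0); column heights now [0 0 2 1 1 0], max=2
Drop 2: L rot0 at col 3 lands with bottom-row=1; cleared 0 line(s) (total 0); column heights now [0 0 2 2 2 3], max=3
Drop 3: T rot1 at col 3 lands with bottom-row=2; cleared 0 line(s) (total 0); column heights now [0 0 2 5 4 3], max=5
Drop 4: O rot1 at col 3 lands with bottom-row=5; cleared 0 line(s) (total 0); column heights now [0 0 2 7 7 3], max=7
Test piece O rot3 at col 3 (width 2): heights before test = [0 0 2 7 7 3]; fits = True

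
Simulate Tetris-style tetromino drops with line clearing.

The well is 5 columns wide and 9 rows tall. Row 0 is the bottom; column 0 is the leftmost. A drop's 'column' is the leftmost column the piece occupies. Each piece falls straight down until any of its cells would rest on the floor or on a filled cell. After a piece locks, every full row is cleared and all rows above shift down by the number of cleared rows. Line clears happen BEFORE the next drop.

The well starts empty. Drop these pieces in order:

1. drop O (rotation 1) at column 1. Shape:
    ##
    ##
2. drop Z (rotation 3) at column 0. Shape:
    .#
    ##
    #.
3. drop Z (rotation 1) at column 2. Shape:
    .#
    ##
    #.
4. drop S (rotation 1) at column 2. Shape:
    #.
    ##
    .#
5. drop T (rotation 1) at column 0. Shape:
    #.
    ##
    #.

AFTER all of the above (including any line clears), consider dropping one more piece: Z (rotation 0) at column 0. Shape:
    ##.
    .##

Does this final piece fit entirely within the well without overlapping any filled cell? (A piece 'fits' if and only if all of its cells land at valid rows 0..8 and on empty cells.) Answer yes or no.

Drop 1: O rot1 at col 1 lands with bottom-row=0; cleared 0 line(s) (total 0); column heights now [0 2 2 0 0], max=2
Drop 2: Z rot3 at col 0 lands with bottom-row=1; cleared 0 line(s) (total 0); column heights now [3 4 2 0 0], max=4
Drop 3: Z rot1 at col 2 lands with bottom-row=2; cleared 0 line(s) (total 0); column heights now [3 4 4 5 0], max=5
Drop 4: S rot1 at col 2 lands with bottom-row=5; cleared 0 line(s) (total 0); column heights now [3 4 8 7 0], max=8
Drop 5: T rot1 at col 0 lands with bottom-row=3; cleared 0 line(s) (total 0); column heights now [6 5 8 7 0], max=8
Test piece Z rot0 at col 0 (width 3): heights before test = [6 5 8 7 0]; fits = False

Answer: no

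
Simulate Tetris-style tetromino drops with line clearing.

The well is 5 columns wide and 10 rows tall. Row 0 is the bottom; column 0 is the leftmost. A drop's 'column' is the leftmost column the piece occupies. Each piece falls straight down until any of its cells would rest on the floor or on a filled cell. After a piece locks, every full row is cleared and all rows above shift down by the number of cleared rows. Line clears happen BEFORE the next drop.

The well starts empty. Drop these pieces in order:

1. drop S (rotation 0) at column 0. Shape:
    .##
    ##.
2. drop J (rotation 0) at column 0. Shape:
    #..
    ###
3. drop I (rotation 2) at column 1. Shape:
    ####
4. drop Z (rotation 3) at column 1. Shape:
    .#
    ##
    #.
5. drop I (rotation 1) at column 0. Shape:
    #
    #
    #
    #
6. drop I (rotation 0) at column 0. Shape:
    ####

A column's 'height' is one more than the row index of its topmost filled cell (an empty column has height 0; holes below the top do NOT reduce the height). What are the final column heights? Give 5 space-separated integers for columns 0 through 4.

Answer: 8 8 8 8 0

Derivation:
Drop 1: S rot0 at col 0 lands with bottom-row=0; cleared 0 line(s) (total 0); column heights now [1 2 2 0 0], max=2
Drop 2: J rot0 at col 0 lands with bottom-row=2; cleared 0 line(s) (total 0); column heights now [4 3 3 0 0], max=4
Drop 3: I rot2 at col 1 lands with bottom-row=3; cleared 1 line(s) (total 1); column heights now [3 3 3 0 0], max=3
Drop 4: Z rot3 at col 1 lands with bottom-row=3; cleared 0 line(s) (total 1); column heights now [3 5 6 0 0], max=6
Drop 5: I rot1 at col 0 lands with bottom-row=3; cleared 0 line(s) (total 1); column heights now [7 5 6 0 0], max=7
Drop 6: I rot0 at col 0 lands with bottom-row=7; cleared 0 line(s) (total 1); column heights now [8 8 8 8 0], max=8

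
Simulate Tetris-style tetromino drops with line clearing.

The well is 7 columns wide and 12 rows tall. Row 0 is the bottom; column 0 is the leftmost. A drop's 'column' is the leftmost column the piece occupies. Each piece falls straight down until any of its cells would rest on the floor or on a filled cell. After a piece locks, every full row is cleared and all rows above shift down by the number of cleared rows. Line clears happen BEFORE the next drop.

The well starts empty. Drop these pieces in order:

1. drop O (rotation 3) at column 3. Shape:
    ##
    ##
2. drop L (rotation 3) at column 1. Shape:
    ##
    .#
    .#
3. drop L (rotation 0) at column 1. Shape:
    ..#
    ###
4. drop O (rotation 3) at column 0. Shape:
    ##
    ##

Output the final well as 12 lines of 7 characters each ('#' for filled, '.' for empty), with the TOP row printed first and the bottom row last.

Drop 1: O rot3 at col 3 lands with bottom-row=0; cleared 0 line(s) (total 0); column heights now [0 0 0 2 2 0 0], max=2
Drop 2: L rot3 at col 1 lands with bottom-row=0; cleared 0 line(s) (total 0); column heights now [0 3 3 2 2 0 0], max=3
Drop 3: L rot0 at col 1 lands with bottom-row=3; cleared 0 line(s) (total 0); column heights now [0 4 4 5 2 0 0], max=5
Drop 4: O rot3 at col 0 lands with bottom-row=4; cleared 0 line(s) (total 0); column heights now [6 6 4 5 2 0 0], max=6

Answer: .......
.......
.......
.......
.......
.......
##.....
##.#...
.###...
.##....
..###..
..###..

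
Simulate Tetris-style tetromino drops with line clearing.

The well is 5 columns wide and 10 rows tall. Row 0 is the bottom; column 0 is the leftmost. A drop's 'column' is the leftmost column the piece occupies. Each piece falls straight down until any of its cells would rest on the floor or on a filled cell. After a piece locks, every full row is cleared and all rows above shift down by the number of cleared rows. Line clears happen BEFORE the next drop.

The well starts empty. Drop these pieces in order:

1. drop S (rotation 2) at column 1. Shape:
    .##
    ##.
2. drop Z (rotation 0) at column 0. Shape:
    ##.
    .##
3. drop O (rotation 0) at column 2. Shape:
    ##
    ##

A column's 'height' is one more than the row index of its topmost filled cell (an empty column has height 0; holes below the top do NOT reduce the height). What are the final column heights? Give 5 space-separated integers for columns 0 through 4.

Answer: 4 4 5 5 0

Derivation:
Drop 1: S rot2 at col 1 lands with bottom-row=0; cleared 0 line(s) (total 0); column heights now [0 1 2 2 0], max=2
Drop 2: Z rot0 at col 0 lands with bottom-row=2; cleared 0 line(s) (total 0); column heights now [4 4 3 2 0], max=4
Drop 3: O rot0 at col 2 lands with bottom-row=3; cleared 0 line(s) (total 0); column heights now [4 4 5 5 0], max=5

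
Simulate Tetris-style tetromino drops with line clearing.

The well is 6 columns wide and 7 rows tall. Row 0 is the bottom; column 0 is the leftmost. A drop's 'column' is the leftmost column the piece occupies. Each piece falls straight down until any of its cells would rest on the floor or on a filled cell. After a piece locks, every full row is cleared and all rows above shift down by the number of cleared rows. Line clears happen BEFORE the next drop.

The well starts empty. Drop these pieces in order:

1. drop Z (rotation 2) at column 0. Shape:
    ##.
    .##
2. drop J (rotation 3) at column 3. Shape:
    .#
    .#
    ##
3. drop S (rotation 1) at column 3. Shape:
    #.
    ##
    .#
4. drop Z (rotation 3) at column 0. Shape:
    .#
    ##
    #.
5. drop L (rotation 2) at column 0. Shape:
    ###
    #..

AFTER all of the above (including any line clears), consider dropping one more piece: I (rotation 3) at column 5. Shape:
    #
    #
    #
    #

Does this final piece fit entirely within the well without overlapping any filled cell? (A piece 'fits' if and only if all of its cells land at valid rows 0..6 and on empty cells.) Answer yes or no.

Answer: yes

Derivation:
Drop 1: Z rot2 at col 0 lands with bottom-row=0; cleared 0 line(s) (total 0); column heights now [2 2 1 0 0 0], max=2
Drop 2: J rot3 at col 3 lands with bottom-row=0; cleared 0 line(s) (total 0); column heights now [2 2 1 1 3 0], max=3
Drop 3: S rot1 at col 3 lands with bottom-row=3; cleared 0 line(s) (total 0); column heights now [2 2 1 6 5 0], max=6
Drop 4: Z rot3 at col 0 lands with bottom-row=2; cleared 0 line(s) (total 0); column heights now [4 5 1 6 5 0], max=6
Drop 5: L rot2 at col 0 lands with bottom-row=4; cleared 0 line(s) (total 0); column heights now [6 6 6 6 5 0], max=6
Test piece I rot3 at col 5 (width 1): heights before test = [6 6 6 6 5 0]; fits = True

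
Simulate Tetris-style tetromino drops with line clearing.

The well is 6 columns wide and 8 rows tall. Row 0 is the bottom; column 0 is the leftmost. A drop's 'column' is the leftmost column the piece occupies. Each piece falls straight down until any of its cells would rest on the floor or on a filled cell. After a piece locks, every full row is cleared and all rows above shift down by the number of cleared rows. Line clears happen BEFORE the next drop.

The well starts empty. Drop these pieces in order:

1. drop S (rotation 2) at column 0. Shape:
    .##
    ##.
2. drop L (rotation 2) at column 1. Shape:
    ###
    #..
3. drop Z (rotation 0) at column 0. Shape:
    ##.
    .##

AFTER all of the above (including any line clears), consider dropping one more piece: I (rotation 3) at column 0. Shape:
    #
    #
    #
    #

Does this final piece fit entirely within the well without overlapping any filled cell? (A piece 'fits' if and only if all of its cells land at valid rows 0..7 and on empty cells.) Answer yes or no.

Answer: no

Derivation:
Drop 1: S rot2 at col 0 lands with bottom-row=0; cleared 0 line(s) (total 0); column heights now [1 2 2 0 0 0], max=2
Drop 2: L rot2 at col 1 lands with bottom-row=2; cleared 0 line(s) (total 0); column heights now [1 4 4 4 0 0], max=4
Drop 3: Z rot0 at col 0 lands with bottom-row=4; cleared 0 line(s) (total 0); column heights now [6 6 5 4 0 0], max=6
Test piece I rot3 at col 0 (width 1): heights before test = [6 6 5 4 0 0]; fits = False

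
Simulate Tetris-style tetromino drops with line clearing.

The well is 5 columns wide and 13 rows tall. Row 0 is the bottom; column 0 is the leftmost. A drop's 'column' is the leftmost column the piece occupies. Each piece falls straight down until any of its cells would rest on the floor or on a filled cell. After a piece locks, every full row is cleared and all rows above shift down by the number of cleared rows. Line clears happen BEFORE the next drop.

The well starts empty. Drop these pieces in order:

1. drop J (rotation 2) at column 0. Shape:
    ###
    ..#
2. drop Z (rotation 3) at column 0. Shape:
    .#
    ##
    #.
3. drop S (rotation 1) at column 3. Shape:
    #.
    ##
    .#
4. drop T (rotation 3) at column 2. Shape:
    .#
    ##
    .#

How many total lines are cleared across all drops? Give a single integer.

Answer: 1

Derivation:
Drop 1: J rot2 at col 0 lands with bottom-row=0; cleared 0 line(s) (total 0); column heights now [2 2 2 0 0], max=2
Drop 2: Z rot3 at col 0 lands with bottom-row=2; cleared 0 line(s) (total 0); column heights now [4 5 2 0 0], max=5
Drop 3: S rot1 at col 3 lands with bottom-row=0; cleared 1 line(s) (total 1); column heights now [3 4 1 2 1], max=4
Drop 4: T rot3 at col 2 lands with bottom-row=2; cleared 0 line(s) (total 1); column heights now [3 4 4 5 1], max=5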